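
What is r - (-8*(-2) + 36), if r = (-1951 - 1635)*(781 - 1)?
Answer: -2797132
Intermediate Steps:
r = -2797080 (r = -3586*780 = -2797080)
r - (-8*(-2) + 36) = -2797080 - (-8*(-2) + 36) = -2797080 - (16 + 36) = -2797080 - 1*52 = -2797080 - 52 = -2797132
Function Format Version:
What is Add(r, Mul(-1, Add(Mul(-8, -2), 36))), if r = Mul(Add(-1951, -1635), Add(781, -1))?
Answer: -2797132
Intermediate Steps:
r = -2797080 (r = Mul(-3586, 780) = -2797080)
Add(r, Mul(-1, Add(Mul(-8, -2), 36))) = Add(-2797080, Mul(-1, Add(Mul(-8, -2), 36))) = Add(-2797080, Mul(-1, Add(16, 36))) = Add(-2797080, Mul(-1, 52)) = Add(-2797080, -52) = -2797132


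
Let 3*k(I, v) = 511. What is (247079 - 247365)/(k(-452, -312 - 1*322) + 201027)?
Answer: -39/27436 ≈ -0.0014215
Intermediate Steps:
k(I, v) = 511/3 (k(I, v) = (1/3)*511 = 511/3)
(247079 - 247365)/(k(-452, -312 - 1*322) + 201027) = (247079 - 247365)/(511/3 + 201027) = -286/603592/3 = -286*3/603592 = -39/27436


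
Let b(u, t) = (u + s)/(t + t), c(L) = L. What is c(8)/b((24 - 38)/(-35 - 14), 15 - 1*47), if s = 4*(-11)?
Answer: 1792/153 ≈ 11.712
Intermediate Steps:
s = -44
b(u, t) = (-44 + u)/(2*t) (b(u, t) = (u - 44)/(t + t) = (-44 + u)/((2*t)) = (-44 + u)*(1/(2*t)) = (-44 + u)/(2*t))
c(8)/b((24 - 38)/(-35 - 14), 15 - 1*47) = 8/(((-44 + (24 - 38)/(-35 - 14))/(2*(15 - 1*47)))) = 8/(((-44 - 14/(-49))/(2*(15 - 47)))) = 8/(((1/2)*(-44 - 14*(-1/49))/(-32))) = 8/(((1/2)*(-1/32)*(-44 + 2/7))) = 8/(((1/2)*(-1/32)*(-306/7))) = 8/(153/224) = 8*(224/153) = 1792/153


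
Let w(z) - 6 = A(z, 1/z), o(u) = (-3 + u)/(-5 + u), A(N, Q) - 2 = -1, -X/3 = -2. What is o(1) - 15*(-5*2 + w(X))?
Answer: 91/2 ≈ 45.500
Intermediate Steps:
X = 6 (X = -3*(-2) = 6)
A(N, Q) = 1 (A(N, Q) = 2 - 1 = 1)
o(u) = (-3 + u)/(-5 + u)
w(z) = 7 (w(z) = 6 + 1 = 7)
o(1) - 15*(-5*2 + w(X)) = (-3 + 1)/(-5 + 1) - 15*(-5*2 + 7) = -2/(-4) - 15*(-10 + 7) = -1/4*(-2) - 15*(-3) = 1/2 + 45 = 91/2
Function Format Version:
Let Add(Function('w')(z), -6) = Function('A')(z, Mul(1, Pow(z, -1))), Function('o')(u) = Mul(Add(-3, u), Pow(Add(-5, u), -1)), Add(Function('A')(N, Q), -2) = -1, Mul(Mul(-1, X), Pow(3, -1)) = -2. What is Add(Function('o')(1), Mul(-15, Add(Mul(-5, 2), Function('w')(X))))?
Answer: Rational(91, 2) ≈ 45.500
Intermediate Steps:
X = 6 (X = Mul(-3, -2) = 6)
Function('A')(N, Q) = 1 (Function('A')(N, Q) = Add(2, -1) = 1)
Function('o')(u) = Mul(Pow(Add(-5, u), -1), Add(-3, u))
Function('w')(z) = 7 (Function('w')(z) = Add(6, 1) = 7)
Add(Function('o')(1), Mul(-15, Add(Mul(-5, 2), Function('w')(X)))) = Add(Mul(Pow(Add(-5, 1), -1), Add(-3, 1)), Mul(-15, Add(Mul(-5, 2), 7))) = Add(Mul(Pow(-4, -1), -2), Mul(-15, Add(-10, 7))) = Add(Mul(Rational(-1, 4), -2), Mul(-15, -3)) = Add(Rational(1, 2), 45) = Rational(91, 2)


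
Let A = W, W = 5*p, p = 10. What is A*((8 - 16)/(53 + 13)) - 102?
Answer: -3566/33 ≈ -108.06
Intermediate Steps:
W = 50 (W = 5*10 = 50)
A = 50
A*((8 - 16)/(53 + 13)) - 102 = 50*((8 - 16)/(53 + 13)) - 102 = 50*(-8/66) - 102 = 50*(-8*1/66) - 102 = 50*(-4/33) - 102 = -200/33 - 102 = -3566/33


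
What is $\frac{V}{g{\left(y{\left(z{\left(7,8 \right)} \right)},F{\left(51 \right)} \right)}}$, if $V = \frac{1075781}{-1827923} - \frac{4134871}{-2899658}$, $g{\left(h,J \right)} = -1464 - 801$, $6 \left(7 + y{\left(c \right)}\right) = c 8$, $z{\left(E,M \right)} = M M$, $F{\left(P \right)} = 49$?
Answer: $- \frac{887765764007}{2401059252301302} \approx -0.00036974$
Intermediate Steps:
$z{\left(E,M \right)} = M^{2}$
$y{\left(c \right)} = -7 + \frac{4 c}{3}$ ($y{\left(c \right)} = -7 + \frac{c 8}{6} = -7 + \frac{8 c}{6} = -7 + \frac{4 c}{3}$)
$g{\left(h,J \right)} = -2265$ ($g{\left(h,J \right)} = -1464 - 801 = -2265$)
$V = \frac{4438828820035}{5300351550334}$ ($V = 1075781 \left(- \frac{1}{1827923}\right) - - \frac{4134871}{2899658} = - \frac{1075781}{1827923} + \frac{4134871}{2899658} = \frac{4438828820035}{5300351550334} \approx 0.83746$)
$\frac{V}{g{\left(y{\left(z{\left(7,8 \right)} \right)},F{\left(51 \right)} \right)}} = \frac{4438828820035}{5300351550334 \left(-2265\right)} = \frac{4438828820035}{5300351550334} \left(- \frac{1}{2265}\right) = - \frac{887765764007}{2401059252301302}$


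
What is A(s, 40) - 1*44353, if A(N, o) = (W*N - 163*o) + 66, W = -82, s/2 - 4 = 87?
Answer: -65731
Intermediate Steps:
s = 182 (s = 8 + 2*87 = 8 + 174 = 182)
A(N, o) = 66 - 163*o - 82*N (A(N, o) = (-82*N - 163*o) + 66 = (-163*o - 82*N) + 66 = 66 - 163*o - 82*N)
A(s, 40) - 1*44353 = (66 - 163*40 - 82*182) - 1*44353 = (66 - 6520 - 14924) - 44353 = -21378 - 44353 = -65731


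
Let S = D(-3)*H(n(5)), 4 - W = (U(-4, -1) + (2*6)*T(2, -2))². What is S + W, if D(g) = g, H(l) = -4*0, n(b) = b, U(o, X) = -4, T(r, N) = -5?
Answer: -4092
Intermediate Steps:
H(l) = 0
W = -4092 (W = 4 - (-4 + (2*6)*(-5))² = 4 - (-4 + 12*(-5))² = 4 - (-4 - 60)² = 4 - 1*(-64)² = 4 - 1*4096 = 4 - 4096 = -4092)
S = 0 (S = -3*0 = 0)
S + W = 0 - 4092 = -4092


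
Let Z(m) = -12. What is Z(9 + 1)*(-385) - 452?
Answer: 4168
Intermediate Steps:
Z(9 + 1)*(-385) - 452 = -12*(-385) - 452 = 4620 - 452 = 4168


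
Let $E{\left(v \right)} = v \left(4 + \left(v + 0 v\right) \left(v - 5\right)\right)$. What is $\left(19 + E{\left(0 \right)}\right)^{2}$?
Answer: $361$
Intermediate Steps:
$E{\left(v \right)} = v \left(4 + v \left(-5 + v\right)\right)$ ($E{\left(v \right)} = v \left(4 + \left(v + 0\right) \left(-5 + v\right)\right) = v \left(4 + v \left(-5 + v\right)\right)$)
$\left(19 + E{\left(0 \right)}\right)^{2} = \left(19 + 0 \left(4 + 0^{2} - 0\right)\right)^{2} = \left(19 + 0 \left(4 + 0 + 0\right)\right)^{2} = \left(19 + 0 \cdot 4\right)^{2} = \left(19 + 0\right)^{2} = 19^{2} = 361$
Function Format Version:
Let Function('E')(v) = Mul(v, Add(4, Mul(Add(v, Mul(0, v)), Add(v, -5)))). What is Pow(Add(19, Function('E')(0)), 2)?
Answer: 361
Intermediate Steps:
Function('E')(v) = Mul(v, Add(4, Mul(v, Add(-5, v)))) (Function('E')(v) = Mul(v, Add(4, Mul(Add(v, 0), Add(-5, v)))) = Mul(v, Add(4, Mul(v, Add(-5, v)))))
Pow(Add(19, Function('E')(0)), 2) = Pow(Add(19, Mul(0, Add(4, Pow(0, 2), Mul(-5, 0)))), 2) = Pow(Add(19, Mul(0, Add(4, 0, 0))), 2) = Pow(Add(19, Mul(0, 4)), 2) = Pow(Add(19, 0), 2) = Pow(19, 2) = 361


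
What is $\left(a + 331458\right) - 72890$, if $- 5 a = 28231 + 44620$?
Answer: $\frac{1219989}{5} \approx 2.44 \cdot 10^{5}$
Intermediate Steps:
$a = - \frac{72851}{5}$ ($a = - \frac{28231 + 44620}{5} = \left(- \frac{1}{5}\right) 72851 = - \frac{72851}{5} \approx -14570.0$)
$\left(a + 331458\right) - 72890 = \left(- \frac{72851}{5} + 331458\right) - 72890 = \frac{1584439}{5} - 72890 = \frac{1219989}{5}$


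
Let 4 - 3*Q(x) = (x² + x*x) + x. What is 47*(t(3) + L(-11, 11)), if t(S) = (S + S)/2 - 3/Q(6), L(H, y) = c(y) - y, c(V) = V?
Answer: 10857/74 ≈ 146.72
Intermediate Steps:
Q(x) = 4/3 - 2*x²/3 - x/3 (Q(x) = 4/3 - ((x² + x*x) + x)/3 = 4/3 - ((x² + x²) + x)/3 = 4/3 - (2*x² + x)/3 = 4/3 - (x + 2*x²)/3 = 4/3 + (-2*x²/3 - x/3) = 4/3 - 2*x²/3 - x/3)
L(H, y) = 0 (L(H, y) = y - y = 0)
t(S) = 9/74 + S (t(S) = (S + S)/2 - 3/(4/3 - ⅔*6² - ⅓*6) = (2*S)*(½) - 3/(4/3 - ⅔*36 - 2) = S - 3/(4/3 - 24 - 2) = S - 3/(-74/3) = S - 3*(-3/74) = S + 9/74 = 9/74 + S)
47*(t(3) + L(-11, 11)) = 47*((9/74 + 3) + 0) = 47*(231/74 + 0) = 47*(231/74) = 10857/74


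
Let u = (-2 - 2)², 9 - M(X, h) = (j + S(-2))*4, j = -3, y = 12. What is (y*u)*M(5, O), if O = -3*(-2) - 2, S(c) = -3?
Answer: 6336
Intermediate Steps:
O = 4 (O = 6 - 2 = 4)
M(X, h) = 33 (M(X, h) = 9 - (-3 - 3)*4 = 9 - (-6)*4 = 9 - 1*(-24) = 9 + 24 = 33)
u = 16 (u = (-4)² = 16)
(y*u)*M(5, O) = (12*16)*33 = 192*33 = 6336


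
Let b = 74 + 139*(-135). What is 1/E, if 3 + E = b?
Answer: -1/18694 ≈ -5.3493e-5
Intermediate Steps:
b = -18691 (b = 74 - 18765 = -18691)
E = -18694 (E = -3 - 18691 = -18694)
1/E = 1/(-18694) = -1/18694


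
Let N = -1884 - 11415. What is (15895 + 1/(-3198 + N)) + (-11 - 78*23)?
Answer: 232442729/16497 ≈ 14090.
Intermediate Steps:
N = -13299
(15895 + 1/(-3198 + N)) + (-11 - 78*23) = (15895 + 1/(-3198 - 13299)) + (-11 - 78*23) = (15895 + 1/(-16497)) + (-11 - 1794) = (15895 - 1/16497) - 1805 = 262219814/16497 - 1805 = 232442729/16497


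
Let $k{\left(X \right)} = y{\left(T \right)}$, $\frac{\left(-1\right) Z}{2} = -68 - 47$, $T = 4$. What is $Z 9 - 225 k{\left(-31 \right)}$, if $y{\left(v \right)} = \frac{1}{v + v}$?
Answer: $\frac{16335}{8} \approx 2041.9$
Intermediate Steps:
$Z = 230$ ($Z = - 2 \left(-68 - 47\right) = \left(-2\right) \left(-115\right) = 230$)
$y{\left(v \right)} = \frac{1}{2 v}$
$k{\left(X \right)} = \frac{1}{8}$ ($k{\left(X \right)} = \frac{1}{2 \cdot 4} = \frac{1}{2} \cdot \frac{1}{4} = \frac{1}{8}$)
$Z 9 - 225 k{\left(-31 \right)} = 230 \cdot 9 - \frac{225}{8} = 2070 - \frac{225}{8} = \frac{16335}{8}$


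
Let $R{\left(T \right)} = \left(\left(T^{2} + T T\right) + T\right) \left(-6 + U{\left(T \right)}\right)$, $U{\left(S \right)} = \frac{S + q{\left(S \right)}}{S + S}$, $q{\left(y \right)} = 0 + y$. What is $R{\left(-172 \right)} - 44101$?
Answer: $-339081$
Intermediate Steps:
$q{\left(y \right)} = y$
$U{\left(S \right)} = 1$ ($U{\left(S \right)} = \frac{S + S}{S + S} = \frac{2 S}{2 S} = 2 S \frac{1}{2 S} = 1$)
$R{\left(T \right)} = - 10 T^{2} - 5 T$ ($R{\left(T \right)} = \left(\left(T^{2} + T T\right) + T\right) \left(-6 + 1\right) = \left(\left(T^{2} + T^{2}\right) + T\right) \left(-5\right) = \left(2 T^{2} + T\right) \left(-5\right) = \left(T + 2 T^{2}\right) \left(-5\right) = - 10 T^{2} - 5 T$)
$R{\left(-172 \right)} - 44101 = 5 \left(-172\right) \left(-1 - -344\right) - 44101 = 5 \left(-172\right) \left(-1 + 344\right) - 44101 = 5 \left(-172\right) 343 - 44101 = -294980 - 44101 = -339081$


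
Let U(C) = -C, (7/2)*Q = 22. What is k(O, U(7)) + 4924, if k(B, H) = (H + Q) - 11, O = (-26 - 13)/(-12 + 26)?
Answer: 34386/7 ≈ 4912.3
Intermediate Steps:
Q = 44/7 (Q = (2/7)*22 = 44/7 ≈ 6.2857)
O = -39/14 ≈ -2.7857
k(B, H) = -33/7 + H (k(B, H) = (H + 44/7) - 11 = (44/7 + H) - 11 = -33/7 + H)
k(O, U(7)) + 4924 = (-33/7 - 1*7) + 4924 = (-33/7 - 7) + 4924 = -82/7 + 4924 = 34386/7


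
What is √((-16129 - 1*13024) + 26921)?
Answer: 6*I*√62 ≈ 47.244*I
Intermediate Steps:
√((-16129 - 1*13024) + 26921) = √((-16129 - 13024) + 26921) = √(-29153 + 26921) = √(-2232) = 6*I*√62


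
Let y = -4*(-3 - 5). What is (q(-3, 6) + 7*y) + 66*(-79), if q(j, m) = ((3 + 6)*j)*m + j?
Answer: -5155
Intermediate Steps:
q(j, m) = j + 9*j*m (q(j, m) = (9*j)*m + j = 9*j*m + j = j + 9*j*m)
y = 32 (y = -4*(-8) = 32)
(q(-3, 6) + 7*y) + 66*(-79) = (-3*(1 + 9*6) + 7*32) + 66*(-79) = (-3*(1 + 54) + 224) - 5214 = (-3*55 + 224) - 5214 = (-165 + 224) - 5214 = 59 - 5214 = -5155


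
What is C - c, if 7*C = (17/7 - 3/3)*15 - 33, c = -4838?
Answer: 236981/49 ≈ 4836.3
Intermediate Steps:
C = -81/49 (C = ((17/7 - 3/3)*15 - 33)/7 = ((17*(⅐) - 3*⅓)*15 - 33)/7 = ((17/7 - 1)*15 - 33)/7 = ((10/7)*15 - 33)/7 = (150/7 - 33)/7 = (⅐)*(-81/7) = -81/49 ≈ -1.6531)
C - c = -81/49 - 1*(-4838) = -81/49 + 4838 = 236981/49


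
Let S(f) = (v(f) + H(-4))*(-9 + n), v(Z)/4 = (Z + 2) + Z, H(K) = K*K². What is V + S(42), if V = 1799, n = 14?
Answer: 3199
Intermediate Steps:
H(K) = K³
v(Z) = 8 + 8*Z (v(Z) = 4*((Z + 2) + Z) = 4*((2 + Z) + Z) = 4*(2 + 2*Z) = 8 + 8*Z)
S(f) = -280 + 40*f (S(f) = ((8 + 8*f) + (-4)³)*(-9 + 14) = ((8 + 8*f) - 64)*5 = (-56 + 8*f)*5 = -280 + 40*f)
V + S(42) = 1799 + (-280 + 40*42) = 1799 + (-280 + 1680) = 1799 + 1400 = 3199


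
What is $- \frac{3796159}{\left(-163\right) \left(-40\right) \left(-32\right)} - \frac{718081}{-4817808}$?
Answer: $\frac{1152436601207}{62824216320} \approx 18.344$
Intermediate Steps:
$- \frac{3796159}{\left(-163\right) \left(-40\right) \left(-32\right)} - \frac{718081}{-4817808} = - \frac{3796159}{6520 \left(-32\right)} - - \frac{718081}{4817808} = - \frac{3796159}{-208640} + \frac{718081}{4817808} = \left(-3796159\right) \left(- \frac{1}{208640}\right) + \frac{718081}{4817808} = \frac{3796159}{208640} + \frac{718081}{4817808} = \frac{1152436601207}{62824216320}$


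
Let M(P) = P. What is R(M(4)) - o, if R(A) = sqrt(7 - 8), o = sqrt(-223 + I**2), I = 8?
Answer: I*(1 - sqrt(159)) ≈ -11.61*I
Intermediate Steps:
o = I*sqrt(159) (o = sqrt(-223 + 8**2) = sqrt(-223 + 64) = sqrt(-159) = I*sqrt(159) ≈ 12.61*I)
R(A) = I (R(A) = sqrt(-1) = I)
R(M(4)) - o = I - I*sqrt(159)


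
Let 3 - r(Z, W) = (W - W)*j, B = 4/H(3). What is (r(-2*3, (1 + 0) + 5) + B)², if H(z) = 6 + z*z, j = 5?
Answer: 2401/225 ≈ 10.671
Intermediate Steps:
H(z) = 6 + z²
B = 4/15 (B = 4/(6 + 3²) = 4/(6 + 9) = 4/15 ≈ 0.26667)
r(Z, W) = 3 (r(Z, W) = 3 - (W - W)*5 = 3 - 0*5 = 3 - 1*0 = 3 + 0 = 3)
(r(-2*3, (1 + 0) + 5) + B)² = (3 + 4/15)² = (49/15)² = 2401/225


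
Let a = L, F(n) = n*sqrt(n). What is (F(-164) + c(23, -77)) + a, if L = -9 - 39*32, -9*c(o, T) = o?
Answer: -11336/9 - 328*I*sqrt(41) ≈ -1259.6 - 2100.2*I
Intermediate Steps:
F(n) = n**(3/2)
c(o, T) = -o/9
L = -1257 (L = -9 - 1248 = -1257)
a = -1257
(F(-164) + c(23, -77)) + a = ((-164)**(3/2) - 1/9*23) - 1257 = (-328*I*sqrt(41) - 23/9) - 1257 = (-23/9 - 328*I*sqrt(41)) - 1257 = -11336/9 - 328*I*sqrt(41)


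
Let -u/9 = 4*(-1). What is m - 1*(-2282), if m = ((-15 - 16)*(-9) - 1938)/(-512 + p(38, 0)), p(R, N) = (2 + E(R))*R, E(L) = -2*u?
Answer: 7240163/3172 ≈ 2282.5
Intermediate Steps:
u = 36 (u = -36*(-1) = -9*(-4) = 36)
E(L) = -72 (E(L) = -2*36 = -72)
p(R, N) = -70*R (p(R, N) = (2 - 72)*R = -70*R)
m = 1659/3172 (m = ((-15 - 16)*(-9) - 1938)/(-512 - 70*38) = (-31*(-9) - 1938)/(-512 - 2660) = (279 - 1938)/(-3172) = -1659*(-1/3172) = 1659/3172 ≈ 0.52301)
m - 1*(-2282) = 1659/3172 - 1*(-2282) = 1659/3172 + 2282 = 7240163/3172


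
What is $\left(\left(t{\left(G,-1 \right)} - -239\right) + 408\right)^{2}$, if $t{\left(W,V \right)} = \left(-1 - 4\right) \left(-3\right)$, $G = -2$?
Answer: $438244$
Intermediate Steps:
$t{\left(W,V \right)} = 15$ ($t{\left(W,V \right)} = \left(-5\right) \left(-3\right) = 15$)
$\left(\left(t{\left(G,-1 \right)} - -239\right) + 408\right)^{2} = \left(\left(15 - -239\right) + 408\right)^{2} = \left(\left(15 + 239\right) + 408\right)^{2} = \left(254 + 408\right)^{2} = 662^{2} = 438244$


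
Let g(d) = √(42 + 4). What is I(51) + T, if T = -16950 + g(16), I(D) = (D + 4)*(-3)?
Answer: -17115 + √46 ≈ -17108.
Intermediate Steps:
g(d) = √46
I(D) = -12 - 3*D (I(D) = (4 + D)*(-3) = -12 - 3*D)
T = -16950 + √46 ≈ -16943.
I(51) + T = (-12 - 3*51) + (-16950 + √46) = (-12 - 153) + (-16950 + √46) = -165 + (-16950 + √46) = -17115 + √46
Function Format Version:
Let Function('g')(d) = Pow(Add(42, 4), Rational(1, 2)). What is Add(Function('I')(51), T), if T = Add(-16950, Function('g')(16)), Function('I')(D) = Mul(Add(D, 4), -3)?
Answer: Add(-17115, Pow(46, Rational(1, 2))) ≈ -17108.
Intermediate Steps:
Function('g')(d) = Pow(46, Rational(1, 2))
Function('I')(D) = Add(-12, Mul(-3, D)) (Function('I')(D) = Mul(Add(4, D), -3) = Add(-12, Mul(-3, D)))
T = Add(-16950, Pow(46, Rational(1, 2))) ≈ -16943.
Add(Function('I')(51), T) = Add(Add(-12, Mul(-3, 51)), Add(-16950, Pow(46, Rational(1, 2)))) = Add(Add(-12, -153), Add(-16950, Pow(46, Rational(1, 2)))) = Add(-165, Add(-16950, Pow(46, Rational(1, 2)))) = Add(-17115, Pow(46, Rational(1, 2)))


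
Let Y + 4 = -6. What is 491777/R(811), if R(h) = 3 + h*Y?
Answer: -44707/737 ≈ -60.661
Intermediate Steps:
Y = -10 (Y = -4 - 6 = -10)
R(h) = 3 - 10*h (R(h) = 3 + h*(-10) = 3 - 10*h)
491777/R(811) = 491777/(3 - 10*811) = 491777/(3 - 8110) = 491777/(-8107) = 491777*(-1/8107) = -44707/737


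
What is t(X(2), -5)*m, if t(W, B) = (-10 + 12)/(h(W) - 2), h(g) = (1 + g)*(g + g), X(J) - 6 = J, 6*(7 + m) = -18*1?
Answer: -10/71 ≈ -0.14085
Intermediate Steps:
m = -10 (m = -7 + (-18*1)/6 = -7 + (⅙)*(-18) = -7 - 3 = -10)
X(J) = 6 + J
h(g) = 2*g*(1 + g) (h(g) = (1 + g)*(2*g) = 2*g*(1 + g))
t(W, B) = 2/(-2 + 2*W*(1 + W)) (t(W, B) = (-10 + 12)/(2*W*(1 + W) - 2) = 2/(-2 + 2*W*(1 + W)))
t(X(2), -5)*m = -10/(-1 + (6 + 2)*(1 + (6 + 2))) = -10/(-1 + 8*(1 + 8)) = -10/(-1 + 8*9) = -10/(-1 + 72) = -10/71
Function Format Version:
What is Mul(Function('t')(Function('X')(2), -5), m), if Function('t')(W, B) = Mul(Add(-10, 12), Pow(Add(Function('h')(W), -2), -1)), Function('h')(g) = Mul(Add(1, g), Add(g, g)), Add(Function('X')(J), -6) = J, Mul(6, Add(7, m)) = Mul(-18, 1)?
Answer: Rational(-10, 71) ≈ -0.14085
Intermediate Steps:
m = -10 (m = Add(-7, Mul(Rational(1, 6), Mul(-18, 1))) = Add(-7, Mul(Rational(1, 6), -18)) = Add(-7, -3) = -10)
Function('X')(J) = Add(6, J)
Function('h')(g) = Mul(2, g, Add(1, g)) (Function('h')(g) = Mul(Add(1, g), Mul(2, g)) = Mul(2, g, Add(1, g)))
Function('t')(W, B) = Mul(2, Pow(Add(-2, Mul(2, W, Add(1, W))), -1)) (Function('t')(W, B) = Mul(Add(-10, 12), Pow(Add(Mul(2, W, Add(1, W)), -2), -1)) = Mul(2, Pow(Add(-2, Mul(2, W, Add(1, W))), -1)))
Mul(Function('t')(Function('X')(2), -5), m) = Mul(Pow(Add(-1, Mul(Add(6, 2), Add(1, Add(6, 2)))), -1), -10) = Mul(Pow(Add(-1, Mul(8, Add(1, 8))), -1), -10) = Mul(Pow(Add(-1, Mul(8, 9)), -1), -10) = Mul(Pow(Add(-1, 72), -1), -10) = Mul(Pow(71, -1), -10) = Mul(Rational(1, 71), -10) = Rational(-10, 71)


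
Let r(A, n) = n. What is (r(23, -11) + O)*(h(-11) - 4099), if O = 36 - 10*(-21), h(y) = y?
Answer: -965850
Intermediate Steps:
O = 246 (O = 36 + 210 = 246)
(r(23, -11) + O)*(h(-11) - 4099) = (-11 + 246)*(-11 - 4099) = 235*(-4110) = -965850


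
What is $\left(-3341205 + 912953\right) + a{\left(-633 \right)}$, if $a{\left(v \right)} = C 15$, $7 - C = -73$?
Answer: $-2427052$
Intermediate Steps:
$C = 80$ ($C = 7 - -73 = 7 + 73 = 80$)
$a{\left(v \right)} = 1200$ ($a{\left(v \right)} = 80 \cdot 15 = 1200$)
$\left(-3341205 + 912953\right) + a{\left(-633 \right)} = \left(-3341205 + 912953\right) + 1200 = -2428252 + 1200 = -2427052$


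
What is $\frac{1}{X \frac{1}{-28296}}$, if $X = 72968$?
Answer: $- \frac{3537}{9121} \approx -0.38779$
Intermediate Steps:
$\frac{1}{X \frac{1}{-28296}} = \frac{1}{72968 \frac{1}{-28296}} = \frac{1}{72968 \left(- \frac{1}{28296}\right)} = \frac{1}{- \frac{9121}{3537}} = - \frac{3537}{9121}$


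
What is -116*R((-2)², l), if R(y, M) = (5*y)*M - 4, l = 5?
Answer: -11136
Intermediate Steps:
R(y, M) = -4 + 5*M*y (R(y, M) = 5*M*y - 4 = -4 + 5*M*y)
-116*R((-2)², l) = -116*(-4 + 5*5*(-2)²) = -116*(-4 + 5*5*4) = -116*(-4 + 100) = -116*96 = -11136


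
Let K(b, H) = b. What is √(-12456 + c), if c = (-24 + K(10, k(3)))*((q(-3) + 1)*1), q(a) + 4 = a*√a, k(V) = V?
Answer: √(-12414 + 42*I*√3) ≈ 0.3265 + 111.42*I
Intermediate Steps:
q(a) = -4 + a^(3/2) (q(a) = -4 + a*√a = -4 + a^(3/2))
c = 42 + 42*I*√3 (c = (-24 + 10)*(((-4 + (-3)^(3/2)) + 1)*1) = -14*((-4 - 3*I*√3) + 1) = -14*(-3 - 3*I*√3) = 42 + 42*I*√3 ≈ 42.0 + 72.746*I)
√(-12456 + c) = √(-12456 + (42 + 42*I*√3)) = √(-12414 + 42*I*√3)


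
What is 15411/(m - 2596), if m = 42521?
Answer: 15411/39925 ≈ 0.38600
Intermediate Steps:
15411/(m - 2596) = 15411/(42521 - 2596) = 15411/39925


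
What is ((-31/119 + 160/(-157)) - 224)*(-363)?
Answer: 1527830337/18683 ≈ 81777.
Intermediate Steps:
((-31/119 + 160/(-157)) - 224)*(-363) = ((-31*1/119 + 160*(-1/157)) - 224)*(-363) = ((-31/119 - 160/157) - 224)*(-363) = (-23907/18683 - 224)*(-363) = -4208899/18683*(-363) = 1527830337/18683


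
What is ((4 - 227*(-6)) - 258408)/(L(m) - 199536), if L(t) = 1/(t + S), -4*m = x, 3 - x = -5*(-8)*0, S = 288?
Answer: 147670629/114633430 ≈ 1.2882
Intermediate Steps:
x = 3 (x = 3 - (-5*(-8))*0 = 3 - 40*0 = 3 - 1*0 = 3 + 0 = 3)
m = -¾ (m = -¼*3 = -¾ ≈ -0.75000)
L(t) = 1/(288 + t) (L(t) = 1/(t + 288) = 1/(288 + t))
((4 - 227*(-6)) - 258408)/(L(m) - 199536) = ((4 - 227*(-6)) - 258408)/(1/(288 - ¾) - 199536) = ((4 + 1362) - 258408)/(1/(1149/4) - 199536) = (1366 - 258408)/(4/1149 - 199536) = -257042/(-229266860/1149) = -257042*(-1149/229266860) = 147670629/114633430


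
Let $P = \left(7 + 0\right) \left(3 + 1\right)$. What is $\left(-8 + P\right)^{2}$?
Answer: $400$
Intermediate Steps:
$P = 28$ ($P = 7 \cdot 4 = 28$)
$\left(-8 + P\right)^{2} = \left(-8 + 28\right)^{2} = 20^{2} = 400$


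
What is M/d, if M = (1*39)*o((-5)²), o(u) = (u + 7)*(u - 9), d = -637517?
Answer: -19968/637517 ≈ -0.031322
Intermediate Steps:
o(u) = (-9 + u)*(7 + u) (o(u) = (7 + u)*(-9 + u) = (-9 + u)*(7 + u))
M = 19968 (M = (1*39)*(-63 + ((-5)²)² - 2*(-5)²) = 39*(-63 + 25² - 2*25) = 39*(-63 + 625 - 50) = 39*512 = 19968)
M/d = 19968/(-637517) = 19968*(-1/637517) = -19968/637517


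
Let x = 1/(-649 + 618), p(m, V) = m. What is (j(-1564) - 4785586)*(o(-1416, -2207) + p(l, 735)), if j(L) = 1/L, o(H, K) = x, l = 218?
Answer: -50573824004285/48484 ≈ -1.0431e+9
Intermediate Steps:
x = -1/31 (x = 1/(-31) = -1/31 ≈ -0.032258)
o(H, K) = -1/31
(j(-1564) - 4785586)*(o(-1416, -2207) + p(l, 735)) = (1/(-1564) - 4785586)*(-1/31 + 218) = (-1/1564 - 4785586)*(6757/31) = -7484656505/1564*6757/31 = -50573824004285/48484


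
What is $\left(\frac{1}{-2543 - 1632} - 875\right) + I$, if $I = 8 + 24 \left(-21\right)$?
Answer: $- \frac{5723926}{4175} \approx -1371.0$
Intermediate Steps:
$I = -496$ ($I = 8 - 504 = -496$)
$\left(\frac{1}{-2543 - 1632} - 875\right) + I = \left(\frac{1}{-2543 - 1632} - 875\right) - 496 = \left(\frac{1}{-4175} - 875\right) - 496 = \left(- \frac{1}{4175} - 875\right) - 496 = - \frac{3653126}{4175} - 496 = - \frac{5723926}{4175}$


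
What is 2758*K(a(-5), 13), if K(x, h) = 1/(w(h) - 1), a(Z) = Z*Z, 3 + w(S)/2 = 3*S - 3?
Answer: 2758/65 ≈ 42.431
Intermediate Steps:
w(S) = -12 + 6*S (w(S) = -6 + 2*(3*S - 3) = -6 + 2*(-3 + 3*S) = -6 + (-6 + 6*S) = -12 + 6*S)
a(Z) = Z**2
K(x, h) = 1/(-13 + 6*h) (K(x, h) = 1/((-12 + 6*h) - 1) = 1/(-13 + 6*h))
2758*K(a(-5), 13) = 2758/(-13 + 6*13) = 2758/(-13 + 78) = 2758/65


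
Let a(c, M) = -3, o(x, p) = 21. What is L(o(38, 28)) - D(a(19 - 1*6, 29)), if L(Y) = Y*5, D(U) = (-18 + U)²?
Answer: -336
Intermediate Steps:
L(Y) = 5*Y
L(o(38, 28)) - D(a(19 - 1*6, 29)) = 5*21 - (-18 - 3)² = 105 - 1*(-21)² = 105 - 1*441 = 105 - 441 = -336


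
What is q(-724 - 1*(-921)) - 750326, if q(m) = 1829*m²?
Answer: 70231335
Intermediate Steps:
q(-724 - 1*(-921)) - 750326 = 1829*(-724 - 1*(-921))² - 750326 = 1829*(-724 + 921)² - 750326 = 1829*197² - 750326 = 1829*38809 - 750326 = 70981661 - 750326 = 70231335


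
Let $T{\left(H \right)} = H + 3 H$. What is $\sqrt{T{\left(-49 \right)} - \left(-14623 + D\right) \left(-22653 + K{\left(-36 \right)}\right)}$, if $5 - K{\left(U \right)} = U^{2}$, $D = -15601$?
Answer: $2 i \sqrt{180920913} \approx 26901.0 i$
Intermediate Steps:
$K{\left(U \right)} = 5 - U^{2}$
$T{\left(H \right)} = 4 H$
$\sqrt{T{\left(-49 \right)} - \left(-14623 + D\right) \left(-22653 + K{\left(-36 \right)}\right)} = \sqrt{4 \left(-49\right) - \left(-14623 - 15601\right) \left(-22653 + \left(5 - \left(-36\right)^{2}\right)\right)} = \sqrt{-196 - - 30224 \left(-22653 + \left(5 - 1296\right)\right)} = \sqrt{-196 - - 30224 \left(-22653 - 1291\right)} = \sqrt{-196 - \left(-30224\right) \left(-23944\right)} = \sqrt{-196 - 723683456} = \sqrt{-723683652} = 2 i \sqrt{180920913}$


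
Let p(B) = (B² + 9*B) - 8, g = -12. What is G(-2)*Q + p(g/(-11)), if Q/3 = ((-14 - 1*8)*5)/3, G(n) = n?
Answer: 26984/121 ≈ 223.01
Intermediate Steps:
Q = -110 (Q = 3*(((-14 - 1*8)*5)/3) = 3*(((-14 - 8)*5)*(⅓)) = 3*(-22*5*(⅓)) = 3*(-110*⅓) = 3*(-110/3) = -110)
p(B) = -8 + B² + 9*B
G(-2)*Q + p(g/(-11)) = -2*(-110) + (-8 + (-12/(-11))² + 9*(-12/(-11))) = 220 + (-8 + (-12*(-1/11))² + 9*(-12*(-1/11))) = 220 + (-8 + (12/11)² + 9*(12/11)) = 220 + (-8 + 144/121 + 108/11) = 220 + 364/121 = 26984/121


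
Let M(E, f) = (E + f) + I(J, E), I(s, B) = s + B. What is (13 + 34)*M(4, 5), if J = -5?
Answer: 376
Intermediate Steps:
I(s, B) = B + s
M(E, f) = -5 + f + 2*E (M(E, f) = (E + f) + (E - 5) = (E + f) + (-5 + E) = -5 + f + 2*E)
(13 + 34)*M(4, 5) = (13 + 34)*(-5 + 5 + 2*4) = 47*(-5 + 5 + 8) = 47*8 = 376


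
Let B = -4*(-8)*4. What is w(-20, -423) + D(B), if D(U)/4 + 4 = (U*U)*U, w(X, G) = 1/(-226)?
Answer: 1895821791/226 ≈ 8.3886e+6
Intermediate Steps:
w(X, G) = -1/226
B = 128 (B = 32*4 = 128)
D(U) = -16 + 4*U³ (D(U) = -16 + 4*((U*U)*U) = -16 + 4*(U²*U) = -16 + 4*U³)
w(-20, -423) + D(B) = -1/226 + (-16 + 4*128³) = -1/226 + (-16 + 4*2097152) = -1/226 + (-16 + 8388608) = -1/226 + 8388592 = 1895821791/226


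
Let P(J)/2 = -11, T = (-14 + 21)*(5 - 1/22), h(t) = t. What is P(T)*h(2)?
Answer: -44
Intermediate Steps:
T = 763/22 (T = 7*(5 - 1*1/22) = 7*(5 - 1/22) = 7*(109/22) = 763/22 ≈ 34.682)
P(J) = -22 (P(J) = 2*(-11) = -22)
P(T)*h(2) = -22*2 = -44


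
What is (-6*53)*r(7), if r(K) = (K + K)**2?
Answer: -62328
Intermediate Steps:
r(K) = 4*K**2 (r(K) = (2*K)**2 = 4*K**2)
(-6*53)*r(7) = (-6*53)*(4*7**2) = -1272*49 = -318*196 = -62328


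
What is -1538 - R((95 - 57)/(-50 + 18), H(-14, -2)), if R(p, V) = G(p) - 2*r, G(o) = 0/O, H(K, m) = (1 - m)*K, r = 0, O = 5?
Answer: -1538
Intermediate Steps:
H(K, m) = K*(1 - m)
G(o) = 0 (G(o) = 0/5 = 0*(1/5) = 0)
R(p, V) = 0 (R(p, V) = 0 - 2*0 = 0 + 0 = 0)
-1538 - R((95 - 57)/(-50 + 18), H(-14, -2)) = -1538 - 1*0 = -1538 + 0 = -1538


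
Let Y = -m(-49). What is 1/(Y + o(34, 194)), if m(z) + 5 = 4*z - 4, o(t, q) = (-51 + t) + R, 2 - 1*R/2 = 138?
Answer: -1/84 ≈ -0.011905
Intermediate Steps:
R = -272 (R = 4 - 2*138 = 4 - 276 = -272)
o(t, q) = -323 + t (o(t, q) = (-51 + t) - 272 = -323 + t)
m(z) = -9 + 4*z (m(z) = -5 + (4*z - 4) = -5 + (-4 + 4*z) = -9 + 4*z)
Y = 205 (Y = -(-9 + 4*(-49)) = -(-9 - 196) = -1*(-205) = 205)
1/(Y + o(34, 194)) = 1/(205 + (-323 + 34)) = 1/(205 - 289) = 1/(-84) = -1/84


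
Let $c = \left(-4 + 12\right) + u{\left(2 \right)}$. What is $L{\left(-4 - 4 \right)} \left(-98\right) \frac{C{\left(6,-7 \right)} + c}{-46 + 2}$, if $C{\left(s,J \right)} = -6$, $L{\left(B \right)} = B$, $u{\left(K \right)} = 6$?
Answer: $- \frac{1568}{11} \approx -142.55$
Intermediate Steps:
$c = 14$ ($c = \left(-4 + 12\right) + 6 = 8 + 6 = 14$)
$L{\left(-4 - 4 \right)} \left(-98\right) \frac{C{\left(6,-7 \right)} + c}{-46 + 2} = \left(-4 - 4\right) \left(-98\right) \frac{-6 + 14}{-46 + 2} = \left(-8\right) \left(-98\right) \frac{8}{-44} = 784 \cdot 8 \left(- \frac{1}{44}\right) = 784 \left(- \frac{2}{11}\right) = - \frac{1568}{11}$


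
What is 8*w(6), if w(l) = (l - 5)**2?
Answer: 8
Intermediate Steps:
w(l) = (-5 + l)**2
8*w(6) = 8*(-5 + 6)**2 = 8*1**2 = 8*1 = 8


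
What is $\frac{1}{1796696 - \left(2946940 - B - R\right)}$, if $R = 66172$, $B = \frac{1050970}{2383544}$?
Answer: $- \frac{1191772}{1291966130099} \approx -9.2245 \cdot 10^{-7}$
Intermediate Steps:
$B = \frac{525485}{1191772}$ ($B = 1050970 \cdot \frac{1}{2383544} = \frac{525485}{1191772} \approx 0.44093$)
$\frac{1}{1796696 - \left(2946940 - B - R\right)} = \frac{1}{1796696 + \left(\left(66172 + \frac{525485}{1191772}\right) - 2946940\right)} = \frac{1}{1796696 + \left(\frac{78862462269}{1191772} - 2946940\right)} = \frac{1}{1796696 - \frac{3433218115411}{1191772}} = \frac{1}{- \frac{1291966130099}{1191772}} = - \frac{1191772}{1291966130099}$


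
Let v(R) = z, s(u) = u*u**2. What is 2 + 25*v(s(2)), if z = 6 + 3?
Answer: 227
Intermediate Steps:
s(u) = u**3
z = 9
v(R) = 9
2 + 25*v(s(2)) = 2 + 25*9 = 2 + 225 = 227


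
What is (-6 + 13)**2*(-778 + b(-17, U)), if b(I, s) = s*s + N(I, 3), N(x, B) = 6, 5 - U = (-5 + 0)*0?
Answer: -36603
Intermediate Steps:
U = 5 (U = 5 - (-5 + 0)*0 = 5 - (-5)*0 = 5 - 1*0 = 5 + 0 = 5)
b(I, s) = 6 + s**2 (b(I, s) = s*s + 6 = s**2 + 6 = 6 + s**2)
(-6 + 13)**2*(-778 + b(-17, U)) = (-6 + 13)**2*(-778 + (6 + 5**2)) = 7**2*(-778 + (6 + 25)) = 49*(-778 + 31) = 49*(-747) = -36603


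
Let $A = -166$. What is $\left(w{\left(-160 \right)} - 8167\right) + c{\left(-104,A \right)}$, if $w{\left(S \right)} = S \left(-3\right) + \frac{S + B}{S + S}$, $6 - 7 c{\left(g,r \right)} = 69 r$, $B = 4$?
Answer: $- \frac{3387647}{560} \approx -6049.4$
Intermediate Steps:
$c{\left(g,r \right)} = \frac{6}{7} - \frac{69 r}{7}$
$w{\left(S \right)} = - 3 S + \frac{4 + S}{2 S}$ ($w{\left(S \right)} = S \left(-3\right) + \frac{S + 4}{S + S} = - 3 S + \frac{4 + S}{2 S}$)
$\left(w{\left(-160 \right)} - 8167\right) + c{\left(-104,A \right)} = \left(\left(\frac{1}{2} - -480 + \frac{2}{-160}\right) - 8167\right) + \left(\frac{6}{7} - - \frac{11454}{7}\right) = \left(\left(\frac{1}{2} + 480 + 2 \left(- \frac{1}{160}\right)\right) - 8167\right) + \left(\frac{6}{7} + \frac{11454}{7}\right) = \left(\left(\frac{1}{2} + 480 - \frac{1}{80}\right) - 8167\right) + \frac{11460}{7} = \left(\frac{38439}{80} - 8167\right) + \frac{11460}{7} = - \frac{614921}{80} + \frac{11460}{7} = - \frac{3387647}{560}$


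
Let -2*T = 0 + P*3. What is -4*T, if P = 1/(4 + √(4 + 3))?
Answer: 8/3 - 2*√7/3 ≈ 0.90283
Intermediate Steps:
P = 1/(4 + √7) ≈ 0.15047
T = -⅔ + √7/6 (T = -(0 + (4/9 - √7/9)*3)/2 = -(0 + (4/3 - √7/3))/2 = -(4/3 - √7/3)/2 = -⅔ + √7/6 ≈ -0.22571)
-4*T = -4*(-⅔ + √7/6) = 8/3 - 2*√7/3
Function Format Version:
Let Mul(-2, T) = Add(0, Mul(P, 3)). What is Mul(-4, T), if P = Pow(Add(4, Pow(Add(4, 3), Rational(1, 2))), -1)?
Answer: Add(Rational(8, 3), Mul(Rational(-2, 3), Pow(7, Rational(1, 2)))) ≈ 0.90283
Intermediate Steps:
P = Pow(Add(4, Pow(7, Rational(1, 2))), -1) ≈ 0.15047
T = Add(Rational(-2, 3), Mul(Rational(1, 6), Pow(7, Rational(1, 2)))) (T = Mul(Rational(-1, 2), Add(0, Mul(Add(Rational(4, 9), Mul(Rational(-1, 9), Pow(7, Rational(1, 2)))), 3))) = Mul(Rational(-1, 2), Add(0, Add(Rational(4, 3), Mul(Rational(-1, 3), Pow(7, Rational(1, 2)))))) = Mul(Rational(-1, 2), Add(Rational(4, 3), Mul(Rational(-1, 3), Pow(7, Rational(1, 2))))) = Add(Rational(-2, 3), Mul(Rational(1, 6), Pow(7, Rational(1, 2)))) ≈ -0.22571)
Mul(-4, T) = Mul(-4, Add(Rational(-2, 3), Mul(Rational(1, 6), Pow(7, Rational(1, 2))))) = Add(Rational(8, 3), Mul(Rational(-2, 3), Pow(7, Rational(1, 2))))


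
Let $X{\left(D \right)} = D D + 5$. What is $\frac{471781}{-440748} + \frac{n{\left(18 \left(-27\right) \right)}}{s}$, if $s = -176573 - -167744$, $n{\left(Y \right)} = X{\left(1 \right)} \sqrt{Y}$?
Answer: $- \frac{471781}{440748} - \frac{2 i \sqrt{6}}{327} \approx -1.0704 - 0.014982 i$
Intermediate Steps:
$X{\left(D \right)} = 5 + D^{2}$ ($X{\left(D \right)} = D^{2} + 5 = 5 + D^{2}$)
$n{\left(Y \right)} = 6 \sqrt{Y}$ ($n{\left(Y \right)} = \left(5 + 1^{2}\right) \sqrt{Y} = \left(5 + 1\right) \sqrt{Y} = 6 \sqrt{Y}$)
$s = -8829$ ($s = -176573 + 167744 = -8829$)
$\frac{471781}{-440748} + \frac{n{\left(18 \left(-27\right) \right)}}{s} = \frac{471781}{-440748} + \frac{6 \sqrt{18 \left(-27\right)}}{-8829} = 471781 \left(- \frac{1}{440748}\right) + 6 \sqrt{-486} \left(- \frac{1}{8829}\right) = - \frac{471781}{440748} + 6 \cdot 9 i \sqrt{6} \left(- \frac{1}{8829}\right) = - \frac{471781}{440748} + 54 i \sqrt{6} \left(- \frac{1}{8829}\right) = - \frac{471781}{440748} - \frac{2 i \sqrt{6}}{327}$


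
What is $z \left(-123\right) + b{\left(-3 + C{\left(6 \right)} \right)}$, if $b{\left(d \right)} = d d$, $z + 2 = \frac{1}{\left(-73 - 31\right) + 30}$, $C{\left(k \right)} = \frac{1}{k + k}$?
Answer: $\frac{1364869}{5328} \approx 256.17$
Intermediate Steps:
$C{\left(k \right)} = \frac{1}{2 k}$
$z = - \frac{149}{74}$ ($z = -2 + \frac{1}{\left(-73 - 31\right) + 30} = -2 + \frac{1}{-104 + 30} = -2 + \frac{1}{-74} = -2 - \frac{1}{74} = - \frac{149}{74} \approx -2.0135$)
$b{\left(d \right)} = d^{2}$
$z \left(-123\right) + b{\left(-3 + C{\left(6 \right)} \right)} = \left(- \frac{149}{74}\right) \left(-123\right) + \left(-3 + \frac{1}{2 \cdot 6}\right)^{2} = \frac{18327}{74} + \left(-3 + \frac{1}{2} \cdot \frac{1}{6}\right)^{2} = \frac{18327}{74} + \left(-3 + \frac{1}{12}\right)^{2} = \frac{18327}{74} + \left(- \frac{35}{12}\right)^{2} = \frac{18327}{74} + \frac{1225}{144} = \frac{1364869}{5328}$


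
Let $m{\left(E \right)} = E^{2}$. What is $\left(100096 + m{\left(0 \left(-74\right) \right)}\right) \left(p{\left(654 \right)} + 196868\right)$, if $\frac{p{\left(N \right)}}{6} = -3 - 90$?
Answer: $19649845760$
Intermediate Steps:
$p{\left(N \right)} = -558$ ($p{\left(N \right)} = 6 \left(-3 - 90\right) = 6 \left(-93\right) = -558$)
$\left(100096 + m{\left(0 \left(-74\right) \right)}\right) \left(p{\left(654 \right)} + 196868\right) = \left(100096 + \left(0 \left(-74\right)\right)^{2}\right) \left(-558 + 196868\right) = \left(100096 + 0^{2}\right) 196310 = \left(100096 + 0\right) 196310 = 100096 \cdot 196310 = 19649845760$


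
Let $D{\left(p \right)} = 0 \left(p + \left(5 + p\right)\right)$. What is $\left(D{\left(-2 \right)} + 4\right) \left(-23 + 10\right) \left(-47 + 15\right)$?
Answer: $1664$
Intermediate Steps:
$D{\left(p \right)} = 0$ ($D{\left(p \right)} = 0 \left(5 + 2 p\right) = 0$)
$\left(D{\left(-2 \right)} + 4\right) \left(-23 + 10\right) \left(-47 + 15\right) = \left(0 + 4\right) \left(-23 + 10\right) \left(-47 + 15\right) = 4 \left(-13\right) \left(-32\right) = \left(-52\right) \left(-32\right) = 1664$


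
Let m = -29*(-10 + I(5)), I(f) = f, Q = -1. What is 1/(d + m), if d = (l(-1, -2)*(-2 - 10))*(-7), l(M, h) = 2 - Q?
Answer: 1/397 ≈ 0.0025189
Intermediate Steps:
m = 145 (m = -29*(-10 + 5) = -29*(-5) = 145)
l(M, h) = 3 (l(M, h) = 2 - 1*(-1) = 2 + 1 = 3)
d = 252 (d = (3*(-2 - 10))*(-7) = (3*(-12))*(-7) = -36*(-7) = 252)
1/(d + m) = 1/(252 + 145) = 1/397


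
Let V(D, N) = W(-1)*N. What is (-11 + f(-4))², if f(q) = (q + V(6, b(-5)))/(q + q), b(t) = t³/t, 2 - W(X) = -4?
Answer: 13689/16 ≈ 855.56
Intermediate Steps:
W(X) = 6 (W(X) = 2 - 1*(-4) = 2 + 4 = 6)
b(t) = t²
V(D, N) = 6*N
f(q) = (150 + q)/(2*q) (f(q) = (q + 6*(-5)²)/(q + q) = (q + 6*25)/((2*q)) = (q + 150)*(1/(2*q)) = (150 + q)*(1/(2*q)) = (150 + q)/(2*q))
(-11 + f(-4))² = (-11 + (½)*(150 - 4)/(-4))² = (-11 + (½)*(-¼)*146)² = (-11 - 73/4)² = (-117/4)² = 13689/16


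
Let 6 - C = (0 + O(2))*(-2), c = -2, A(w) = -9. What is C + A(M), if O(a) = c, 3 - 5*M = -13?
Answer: -7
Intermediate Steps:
M = 16/5 (M = ⅗ - ⅕*(-13) = ⅗ + 13/5 = 16/5 ≈ 3.2000)
O(a) = -2
C = 2 (C = 6 - (0 - 2)*(-2) = 6 - (-2)*(-2) = 6 - 1*4 = 6 - 4 = 2)
C + A(M) = 2 - 9 = -7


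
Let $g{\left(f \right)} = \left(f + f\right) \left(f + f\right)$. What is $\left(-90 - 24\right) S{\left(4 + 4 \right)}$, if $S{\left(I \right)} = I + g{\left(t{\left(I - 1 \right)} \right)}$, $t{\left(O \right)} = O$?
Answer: $-23256$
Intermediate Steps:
$g{\left(f \right)} = 4 f^{2}$ ($g{\left(f \right)} = 2 f 2 f = 4 f^{2}$)
$S{\left(I \right)} = I + 4 \left(-1 + I\right)^{2}$ ($S{\left(I \right)} = I + 4 \left(I - 1\right)^{2} = I + 4 \left(-1 + I\right)^{2}$)
$\left(-90 - 24\right) S{\left(4 + 4 \right)} = \left(-90 - 24\right) \left(\left(4 + 4\right) + 4 \left(-1 + \left(4 + 4\right)\right)^{2}\right) = - 114 \left(8 + 4 \left(-1 + 8\right)^{2}\right) = - 114 \left(8 + 4 \cdot 7^{2}\right) = - 114 \left(8 + 4 \cdot 49\right) = - 114 \left(8 + 196\right) = \left(-114\right) 204 = -23256$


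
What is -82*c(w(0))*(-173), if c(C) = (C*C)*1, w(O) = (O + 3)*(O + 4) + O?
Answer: 2042784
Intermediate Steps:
w(O) = O + (3 + O)*(4 + O) (w(O) = (3 + O)*(4 + O) + O = O + (3 + O)*(4 + O))
c(C) = C**2 (c(C) = C**2*1 = C**2)
-82*c(w(0))*(-173) = -82*(12 + 0**2 + 8*0)**2*(-173) = -82*(12 + 0 + 0)**2*(-173) = -82*12**2*(-173) = -82*144*(-173) = -11808*(-173) = 2042784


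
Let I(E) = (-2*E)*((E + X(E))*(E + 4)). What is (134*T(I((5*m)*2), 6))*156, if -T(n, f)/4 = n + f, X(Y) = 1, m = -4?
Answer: -9392250816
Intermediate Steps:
I(E) = -2*E*(1 + E)*(4 + E) (I(E) = (-2*E)*((E + 1)*(E + 4)) = (-2*E)*((1 + E)*(4 + E)) = -2*E*(1 + E)*(4 + E))
T(n, f) = -4*f - 4*n (T(n, f) = -4*(n + f) = -4*(f + n) = -4*f - 4*n)
(134*T(I((5*m)*2), 6))*156 = (134*(-4*6 - (-8)*(5*(-4))*2*(4 + ((5*(-4))*2)**2 + 5*((5*(-4))*2))))*156 = (134*(-24 - (-8)*(-20*2)*(4 + (-20*2)**2 + 5*(-20*2))))*156 = (134*(-24 - (-8)*(-40)*(4 + (-40)**2 + 5*(-40))))*156 = (134*(-24 - (-8)*(-40)*(4 + 1600 - 200)))*156 = (134*(-24 - (-8)*(-40)*1404))*156 = (134*(-24 - 4*112320))*156 = (134*(-24 - 449280))*156 = (134*(-449304))*156 = -60206736*156 = -9392250816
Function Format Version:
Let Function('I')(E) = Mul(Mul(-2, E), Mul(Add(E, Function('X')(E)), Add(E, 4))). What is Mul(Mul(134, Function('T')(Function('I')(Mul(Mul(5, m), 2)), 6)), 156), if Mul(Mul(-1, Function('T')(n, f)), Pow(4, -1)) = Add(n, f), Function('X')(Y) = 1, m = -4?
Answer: -9392250816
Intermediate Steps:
Function('I')(E) = Mul(-2, E, Add(1, E), Add(4, E)) (Function('I')(E) = Mul(Mul(-2, E), Mul(Add(E, 1), Add(E, 4))) = Mul(Mul(-2, E), Mul(Add(1, E), Add(4, E))) = Mul(-2, E, Add(1, E), Add(4, E)))
Function('T')(n, f) = Add(Mul(-4, f), Mul(-4, n)) (Function('T')(n, f) = Mul(-4, Add(n, f)) = Mul(-4, Add(f, n)) = Add(Mul(-4, f), Mul(-4, n)))
Mul(Mul(134, Function('T')(Function('I')(Mul(Mul(5, m), 2)), 6)), 156) = Mul(Mul(134, Add(Mul(-4, 6), Mul(-4, Mul(-2, Mul(Mul(5, -4), 2), Add(4, Pow(Mul(Mul(5, -4), 2), 2), Mul(5, Mul(Mul(5, -4), 2))))))), 156) = Mul(Mul(134, Add(-24, Mul(-4, Mul(-2, Mul(-20, 2), Add(4, Pow(Mul(-20, 2), 2), Mul(5, Mul(-20, 2))))))), 156) = Mul(Mul(134, Add(-24, Mul(-4, Mul(-2, -40, Add(4, Pow(-40, 2), Mul(5, -40)))))), 156) = Mul(Mul(134, Add(-24, Mul(-4, Mul(-2, -40, Add(4, 1600, -200))))), 156) = Mul(Mul(134, Add(-24, Mul(-4, Mul(-2, -40, 1404)))), 156) = Mul(Mul(134, Add(-24, Mul(-4, 112320))), 156) = Mul(Mul(134, Add(-24, -449280)), 156) = Mul(Mul(134, -449304), 156) = Mul(-60206736, 156) = -9392250816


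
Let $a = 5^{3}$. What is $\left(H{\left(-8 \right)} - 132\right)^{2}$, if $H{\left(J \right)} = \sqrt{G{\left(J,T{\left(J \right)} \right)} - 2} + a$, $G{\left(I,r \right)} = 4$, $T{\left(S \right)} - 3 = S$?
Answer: $\left(7 - \sqrt{2}\right)^{2} \approx 31.201$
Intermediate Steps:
$T{\left(S \right)} = 3 + S$
$a = 125$
$H{\left(J \right)} = 125 + \sqrt{2}$ ($H{\left(J \right)} = \sqrt{4 - 2} + 125 = \sqrt{2} + 125 = 125 + \sqrt{2}$)
$\left(H{\left(-8 \right)} - 132\right)^{2} = \left(\left(125 + \sqrt{2}\right) - 132\right)^{2} = \left(-7 + \sqrt{2}\right)^{2}$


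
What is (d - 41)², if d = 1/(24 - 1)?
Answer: 887364/529 ≈ 1677.4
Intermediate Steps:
d = 1/23 ≈ 0.043478
(d - 41)² = (1/23 - 41)² = (-942/23)² = 887364/529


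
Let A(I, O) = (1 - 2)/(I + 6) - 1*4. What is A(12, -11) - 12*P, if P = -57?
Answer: 12239/18 ≈ 679.94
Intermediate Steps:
A(I, O) = -4 - 1/(6 + I) (A(I, O) = -1/(6 + I) - 4 = -4 - 1/(6 + I))
A(12, -11) - 12*P = (-25 - 4*12)/(6 + 12) - 12*(-57) = (-25 - 48)/18 + 684 = (1/18)*(-73) + 684 = -73/18 + 684 = 12239/18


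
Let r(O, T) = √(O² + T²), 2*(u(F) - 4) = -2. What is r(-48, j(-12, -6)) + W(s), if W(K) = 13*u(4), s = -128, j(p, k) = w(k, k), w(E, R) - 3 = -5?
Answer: 39 + 2*√577 ≈ 87.042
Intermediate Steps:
w(E, R) = -2 (w(E, R) = 3 - 5 = -2)
u(F) = 3 (u(F) = 4 + (½)*(-2) = 4 - 1 = 3)
j(p, k) = -2
W(K) = 39 (W(K) = 13*3 = 39)
r(-48, j(-12, -6)) + W(s) = √((-48)² + (-2)²) + 39 = √(2304 + 4) + 39 = √2308 + 39 = 2*√577 + 39 = 39 + 2*√577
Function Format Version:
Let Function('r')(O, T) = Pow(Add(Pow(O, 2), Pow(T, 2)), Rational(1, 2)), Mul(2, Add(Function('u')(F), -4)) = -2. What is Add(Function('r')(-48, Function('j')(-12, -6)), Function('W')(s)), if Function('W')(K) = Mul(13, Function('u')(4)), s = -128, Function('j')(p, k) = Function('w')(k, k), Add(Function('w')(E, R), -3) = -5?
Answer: Add(39, Mul(2, Pow(577, Rational(1, 2)))) ≈ 87.042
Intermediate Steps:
Function('w')(E, R) = -2 (Function('w')(E, R) = Add(3, -5) = -2)
Function('u')(F) = 3 (Function('u')(F) = Add(4, Mul(Rational(1, 2), -2)) = Add(4, -1) = 3)
Function('j')(p, k) = -2
Function('W')(K) = 39 (Function('W')(K) = Mul(13, 3) = 39)
Add(Function('r')(-48, Function('j')(-12, -6)), Function('W')(s)) = Add(Pow(Add(Pow(-48, 2), Pow(-2, 2)), Rational(1, 2)), 39) = Add(Pow(Add(2304, 4), Rational(1, 2)), 39) = Add(Pow(2308, Rational(1, 2)), 39) = Add(Mul(2, Pow(577, Rational(1, 2))), 39) = Add(39, Mul(2, Pow(577, Rational(1, 2))))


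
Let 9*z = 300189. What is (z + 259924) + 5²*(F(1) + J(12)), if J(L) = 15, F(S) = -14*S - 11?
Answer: 879085/3 ≈ 2.9303e+5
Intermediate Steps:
F(S) = -11 - 14*S
z = 100063/3 (z = (⅑)*300189 = 100063/3 ≈ 33354.)
(z + 259924) + 5²*(F(1) + J(12)) = (100063/3 + 259924) + 5²*((-11 - 14*1) + 15) = 879835/3 + 25*((-11 - 14) + 15) = 879835/3 + 25*(-25 + 15) = 879835/3 + 25*(-10) = 879835/3 - 250 = 879085/3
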